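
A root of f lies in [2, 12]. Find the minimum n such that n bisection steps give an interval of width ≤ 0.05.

Width after n steps is 10/2^n. Need 2^n ≥ 10/0.05 = 200.
2^7 = 128 < 200 ≤ 2^8 = 256, so n = 8.

8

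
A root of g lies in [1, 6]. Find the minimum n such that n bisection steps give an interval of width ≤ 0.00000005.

Width after n steps is 5/2^n. Need 2^n ≥ 5/0.00000005 = 100000000.
2^26 = 67108864 < 100000000 ≤ 2^27 = 134217728, so n = 27.

27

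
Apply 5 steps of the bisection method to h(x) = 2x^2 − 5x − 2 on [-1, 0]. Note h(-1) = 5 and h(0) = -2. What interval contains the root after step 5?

m = -0.5, h(m) = 1 (+); new bracket [-0.5, 0]
m = -0.25, h(m) = -0.625 (−); new bracket [-0.5, -0.25]
m = -0.375, h(m) = 0.15625 (+); new bracket [-0.375, -0.25]
m = -0.3125, h(m) = -0.2422 (−); new bracket [-0.375, -0.3125]
m = -0.34375, h(m) = -0.0449 (−); new bracket [-0.375, -0.34375]

[-0.375, -0.34375]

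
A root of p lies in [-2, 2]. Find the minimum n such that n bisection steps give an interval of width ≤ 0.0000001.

26

Width after n steps is 4/2^n. Need 2^n ≥ 4/0.0000001 = 40000000.
2^25 = 33554432 < 40000000 ≤ 2^26 = 67108864, so n = 26.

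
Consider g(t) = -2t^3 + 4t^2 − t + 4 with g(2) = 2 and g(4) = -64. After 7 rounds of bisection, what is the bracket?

midpoint 3: g = -17 < 0 → [2, 3]
midpoint 2.5: g = -4.75 < 0 → [2, 2.5]
midpoint 2.25: g = -0.78125 < 0 → [2, 2.25]
midpoint 2.125: g = 0.7461 > 0 → [2.125, 2.25]
midpoint 2.1875: g = 0.0181 > 0 → [2.1875, 2.25]
midpoint 2.21875: g = -0.3725 < 0 → [2.1875, 2.21875]
midpoint 2.203125: g = -0.175 < 0 → [2.1875, 2.203125]

[2.1875, 2.203125]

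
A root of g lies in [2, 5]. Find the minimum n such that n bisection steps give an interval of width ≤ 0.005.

10

Width after n steps is 3/2^n. Need 2^n ≥ 3/0.005 = 600.
2^9 = 512 < 600 ≤ 2^10 = 1024, so n = 10.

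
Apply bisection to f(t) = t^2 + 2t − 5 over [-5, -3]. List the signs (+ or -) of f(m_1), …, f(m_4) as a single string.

++--

m = -4, f(m) = 3 (+); new bracket [-4, -3]
m = -3.5, f(m) = 0.25 (+); new bracket [-3.5, -3]
m = -3.25, f(m) = -0.9375 (−); new bracket [-3.5, -3.25]
m = -3.375, f(m) = -0.3594 (−); new bracket [-3.5, -3.375]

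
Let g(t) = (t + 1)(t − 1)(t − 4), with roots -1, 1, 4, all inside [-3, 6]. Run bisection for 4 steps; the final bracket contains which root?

4

m = 1.5, g(m) = -3.125 (−); new bracket [1.5, 6]
m = 3.75, g(m) = -3.265625 (−); new bracket [3.75, 6]
m = 4.875, g(m) = 19.919922 (+); new bracket [3.75, 4.875]
m = 4.3125, g(m) = 5.4993 (+); new bracket [3.75, 4.3125]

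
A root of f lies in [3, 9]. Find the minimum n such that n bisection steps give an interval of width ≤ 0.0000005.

Width after n steps is 6/2^n. Need 2^n ≥ 6/0.0000005 = 12000000.
2^23 = 8388608 < 12000000 ≤ 2^24 = 16777216, so n = 24.

24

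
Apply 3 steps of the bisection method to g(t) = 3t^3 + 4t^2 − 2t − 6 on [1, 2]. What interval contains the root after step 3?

[1, 1.125]

t = 1.5 gives g = 10.125, positive; keep [1, 1.5]
t = 1.25 gives g = 3.609375, positive; keep [1, 1.25]
t = 1.125 gives g = 1.083984, positive; keep [1, 1.125]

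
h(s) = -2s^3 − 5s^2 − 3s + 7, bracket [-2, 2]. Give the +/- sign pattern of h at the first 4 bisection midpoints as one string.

+-++

h(0) = 7 > 0, so the root lies in [0, 2]
h(1) = -3 < 0, so the root lies in [0, 1]
h(0.5) = 4 > 0, so the root lies in [0.5, 1]
h(0.75) = 1.0938 > 0, so the root lies in [0.75, 1]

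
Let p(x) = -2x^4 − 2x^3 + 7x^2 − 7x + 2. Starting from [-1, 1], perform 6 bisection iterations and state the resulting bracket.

midpoint 0: p = 2 > 0 → [0, 1]
midpoint 0.5: p = -0.125 < 0 → [0, 0.5]
midpoint 0.25: p = 0.648438 > 0 → [0.25, 0.5]
midpoint 0.375: p = 0.2144 > 0 → [0.375, 0.5]
midpoint 0.4375: p = 0.0366 > 0 → [0.4375, 0.5]
midpoint 0.46875: p = -0.0457 < 0 → [0.4375, 0.46875]

[0.4375, 0.46875]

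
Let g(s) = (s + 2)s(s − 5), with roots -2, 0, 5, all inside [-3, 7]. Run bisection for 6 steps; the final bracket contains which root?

5

g(2) = -24 < 0, so the root lies in [2, 7]
g(4.5) = -14.625 < 0, so the root lies in [4.5, 7]
g(5.75) = 33.421875 > 0, so the root lies in [4.5, 5.75]
g(5.125) = 4.5645 > 0, so the root lies in [4.5, 5.125]
g(4.8125) = -6.1472 < 0, so the root lies in [4.8125, 5.125]
g(4.96875) = -1.0821 < 0, so the root lies in [4.96875, 5.125]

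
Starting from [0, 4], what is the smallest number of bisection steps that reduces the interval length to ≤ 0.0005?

13

Width after n steps is 4/2^n. Need 2^n ≥ 4/0.0005 = 8000.
2^12 = 4096 < 8000 ≤ 2^13 = 8192, so n = 13.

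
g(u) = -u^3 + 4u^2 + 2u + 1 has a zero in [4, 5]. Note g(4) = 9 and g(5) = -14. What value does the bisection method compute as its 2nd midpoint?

4.25

midpoint 4.5: g = -0.125 < 0 → [4, 4.5]
midpoint 4.25: g = 4.984375 > 0 → [4.25, 4.5]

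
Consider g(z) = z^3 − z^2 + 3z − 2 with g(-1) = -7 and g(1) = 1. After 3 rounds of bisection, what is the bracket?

m = 0, g(m) = -2 (−); new bracket [0, 1]
m = 0.5, g(m) = -0.625 (−); new bracket [0.5, 1]
m = 0.75, g(m) = 0.109375 (+); new bracket [0.5, 0.75]

[0.5, 0.75]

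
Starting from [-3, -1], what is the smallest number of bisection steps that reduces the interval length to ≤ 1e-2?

8

Width after n steps is 2/2^n. Need 2^n ≥ 2/1e-2 = 200.
2^7 = 128 < 200 ≤ 2^8 = 256, so n = 8.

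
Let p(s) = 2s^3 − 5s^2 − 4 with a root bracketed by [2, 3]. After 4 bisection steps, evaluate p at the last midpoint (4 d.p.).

m = 2.5, p(m) = -4 (−); new bracket [2.5, 3]
m = 2.75, p(m) = -0.21875 (−); new bracket [2.75, 3]
m = 2.875, p(m) = 2.199219 (+); new bracket [2.75, 2.875]
m = 2.8125, p(m) = 0.9438 (+); new bracket [2.75, 2.8125]

0.9438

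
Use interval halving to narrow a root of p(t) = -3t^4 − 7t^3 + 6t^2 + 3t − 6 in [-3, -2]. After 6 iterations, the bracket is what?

[-2.828125, -2.8125]

t = -2.5 gives p = 16.1875, positive; keep [-3, -2.5]
t = -2.75 gives p = 5.128906, positive; keep [-3, -2.75]
t = -2.875 gives p = -3.647217, negative; keep [-2.875, -2.75]
t = -2.8125 gives p = 1.0429, positive; keep [-2.875, -2.8125]
t = -2.84375 gives p = -1.2242, negative; keep [-2.84375, -2.8125]
t = -2.828125 gives p = -0.0714, negative; keep [-2.828125, -2.8125]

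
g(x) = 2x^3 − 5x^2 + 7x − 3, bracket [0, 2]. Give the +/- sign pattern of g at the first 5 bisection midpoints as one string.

+-+-+

x = 1 gives g = 1, positive; keep [0, 1]
x = 0.5 gives g = -0.5, negative; keep [0.5, 1]
x = 0.75 gives g = 0.28125, positive; keep [0.5, 0.75]
x = 0.625 gives g = -0.0898, negative; keep [0.625, 0.75]
x = 0.6875 gives g = 0.0991, positive; keep [0.625, 0.6875]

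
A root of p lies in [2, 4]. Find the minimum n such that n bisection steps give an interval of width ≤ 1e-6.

Width after n steps is 2/2^n. Need 2^n ≥ 2/1e-6 = 2000000.
2^20 = 1048576 < 2000000 ≤ 2^21 = 2097152, so n = 21.

21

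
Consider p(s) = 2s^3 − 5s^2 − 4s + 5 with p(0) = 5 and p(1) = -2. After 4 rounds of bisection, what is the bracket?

m = 0.5, p(m) = 2 (+); new bracket [0.5, 1]
m = 0.75, p(m) = 0.03125 (+); new bracket [0.75, 1]
m = 0.875, p(m) = -0.988281 (−); new bracket [0.75, 0.875]
m = 0.8125, p(m) = -0.478 (−); new bracket [0.75, 0.8125]

[0.75, 0.8125]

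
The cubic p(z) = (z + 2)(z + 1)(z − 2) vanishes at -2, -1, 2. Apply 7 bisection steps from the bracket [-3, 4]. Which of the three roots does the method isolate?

2

z = 0.5 gives p = -5.625, negative; keep [0.5, 4]
z = 2.25 gives p = 3.453125, positive; keep [0.5, 2.25]
z = 1.375 gives p = -5.009766, negative; keep [1.375, 2.25]
z = 1.8125 gives p = -2.0105, negative; keep [1.8125, 2.25]
z = 2.03125 gives p = 0.3819, positive; keep [1.8125, 2.03125]
z = 1.921875 gives p = -0.8953, negative; keep [1.921875, 2.03125]
z = 1.9765625 gives p = -0.2774, negative; keep [1.9765625, 2.03125]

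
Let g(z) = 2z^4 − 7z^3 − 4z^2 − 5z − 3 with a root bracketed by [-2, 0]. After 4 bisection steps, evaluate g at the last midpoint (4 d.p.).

0.5767

g(-1) = 7 > 0, so the root lies in [-1, 0]
g(-0.5) = -0.5 < 0, so the root lies in [-1, -0.5]
g(-0.75) = 2.085938 > 0, so the root lies in [-0.75, -0.5]
g(-0.625) = 0.5767 > 0, so the root lies in [-0.625, -0.5]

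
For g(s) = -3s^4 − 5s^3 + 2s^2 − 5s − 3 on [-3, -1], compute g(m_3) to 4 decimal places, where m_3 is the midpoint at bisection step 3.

midpoint -2: g = 7 > 0 → [-3, -2]
midpoint -2.5: g = -17.0625 < 0 → [-2.5, -2]
midpoint -2.25: g = -1.558594 < 0 → [-2.25, -2]

-1.5586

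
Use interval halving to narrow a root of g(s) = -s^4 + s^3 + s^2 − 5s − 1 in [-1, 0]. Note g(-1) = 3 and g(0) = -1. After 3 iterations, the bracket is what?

[-0.25, -0.125]

midpoint -0.5: g = 1.5625 > 0 → [-0.5, 0]
midpoint -0.25: g = 0.292969 > 0 → [-0.25, 0]
midpoint -0.125: g = -0.361572 < 0 → [-0.25, -0.125]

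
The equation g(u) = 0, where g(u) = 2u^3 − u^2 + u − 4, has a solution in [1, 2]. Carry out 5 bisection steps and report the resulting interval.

midpoint 1.5: g = 2 > 0 → [1, 1.5]
midpoint 1.25: g = -0.40625 < 0 → [1.25, 1.5]
midpoint 1.375: g = 0.683594 > 0 → [1.25, 1.375]
midpoint 1.3125: g = 0.1118 > 0 → [1.25, 1.3125]
midpoint 1.28125: g = -0.1537 < 0 → [1.28125, 1.3125]

[1.28125, 1.3125]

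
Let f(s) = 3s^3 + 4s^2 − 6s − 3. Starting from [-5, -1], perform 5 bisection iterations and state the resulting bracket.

m = -3, f(m) = -30 (−); new bracket [-3, -1]
m = -2, f(m) = 1 (+); new bracket [-3, -2]
m = -2.5, f(m) = -9.875 (−); new bracket [-2.5, -2]
m = -2.25, f(m) = -3.4219 (−); new bracket [-2.25, -2]
m = -2.125, f(m) = -0.9746 (−); new bracket [-2.125, -2]

[-2.125, -2]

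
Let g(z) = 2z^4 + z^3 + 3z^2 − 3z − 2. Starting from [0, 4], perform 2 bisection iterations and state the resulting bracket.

[0, 1]

midpoint 2: g = 44 > 0 → [0, 2]
midpoint 1: g = 1 > 0 → [0, 1]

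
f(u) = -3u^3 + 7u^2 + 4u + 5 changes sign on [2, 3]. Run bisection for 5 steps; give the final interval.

[2.96875, 3]

u = 2.5 gives f = 11.875, positive; keep [2.5, 3]
u = 2.75 gives f = 6.546875, positive; keep [2.75, 3]
u = 2.875 gives f = 3.068359, positive; keep [2.875, 3]
u = 2.9375 gives f = 1.1101, positive; keep [2.9375, 3]
u = 2.96875 gives f = 0.0743, positive; keep [2.96875, 3]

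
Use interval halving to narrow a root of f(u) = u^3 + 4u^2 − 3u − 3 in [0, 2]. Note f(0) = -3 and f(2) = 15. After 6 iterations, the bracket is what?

[1.09375, 1.125]

u = 1 gives f = -1, negative; keep [1, 2]
u = 1.5 gives f = 4.875, positive; keep [1, 1.5]
u = 1.25 gives f = 1.453125, positive; keep [1, 1.25]
u = 1.125 gives f = 0.1113, positive; keep [1, 1.125]
u = 1.0625 gives f = -0.4724, negative; keep [1.0625, 1.125]
u = 1.09375 gives f = -0.1877, negative; keep [1.09375, 1.125]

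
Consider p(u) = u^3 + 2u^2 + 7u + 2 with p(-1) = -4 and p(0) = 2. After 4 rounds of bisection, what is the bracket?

[-0.3125, -0.25]

m = -0.5, p(m) = -1.125 (−); new bracket [-0.5, 0]
m = -0.25, p(m) = 0.359375 (+); new bracket [-0.5, -0.25]
m = -0.375, p(m) = -0.396484 (−); new bracket [-0.375, -0.25]
m = -0.3125, p(m) = -0.0227 (−); new bracket [-0.3125, -0.25]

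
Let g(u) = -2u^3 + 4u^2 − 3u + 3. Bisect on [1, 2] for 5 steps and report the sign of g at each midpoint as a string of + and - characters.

m = 1.5, g(m) = 0.75 (+); new bracket [1.5, 2]
m = 1.75, g(m) = -0.71875 (−); new bracket [1.5, 1.75]
m = 1.625, g(m) = 0.105469 (+); new bracket [1.625, 1.75]
m = 1.6875, g(m) = -0.2827 (−); new bracket [1.625, 1.6875]
m = 1.65625, g(m) = -0.0828 (−); new bracket [1.625, 1.65625]

+-+--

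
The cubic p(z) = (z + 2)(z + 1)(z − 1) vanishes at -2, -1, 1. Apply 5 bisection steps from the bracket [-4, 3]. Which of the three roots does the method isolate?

1

m = -0.5, p(m) = -1.125 (−); new bracket [-0.5, 3]
m = 1.25, p(m) = 1.828125 (+); new bracket [-0.5, 1.25]
m = 0.375, p(m) = -2.041016 (−); new bracket [0.375, 1.25]
m = 0.8125, p(m) = -0.9558 (−); new bracket [0.8125, 1.25]
m = 1.03125, p(m) = 0.1924 (+); new bracket [0.8125, 1.03125]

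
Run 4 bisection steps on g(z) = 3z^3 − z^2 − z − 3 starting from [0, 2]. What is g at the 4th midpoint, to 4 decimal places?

-1.1191

m = 1, g(m) = -2 (−); new bracket [1, 2]
m = 1.5, g(m) = 3.375 (+); new bracket [1, 1.5]
m = 1.25, g(m) = 0.046875 (+); new bracket [1, 1.25]
m = 1.125, g(m) = -1.1191 (−); new bracket [1.125, 1.25]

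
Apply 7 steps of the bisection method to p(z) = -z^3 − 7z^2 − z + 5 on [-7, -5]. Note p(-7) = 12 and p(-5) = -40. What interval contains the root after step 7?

[-6.75, -6.734375]

p(-6) = -25 < 0, so the root lies in [-7, -6]
p(-6.5) = -9.625 < 0, so the root lies in [-7, -6.5]
p(-6.75) = 0.359375 > 0, so the root lies in [-6.75, -6.5]
p(-6.625) = -4.834 < 0, so the root lies in [-6.75, -6.625]
p(-6.6875) = -2.2883 < 0, so the root lies in [-6.75, -6.6875]
p(-6.71875) = -0.9773 < 0, so the root lies in [-6.75, -6.71875]
p(-6.734375) = -0.3122 < 0, so the root lies in [-6.75, -6.734375]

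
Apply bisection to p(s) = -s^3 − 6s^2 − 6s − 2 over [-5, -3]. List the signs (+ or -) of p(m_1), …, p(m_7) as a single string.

---+--+

s = -4 gives p = -10, negative; keep [-5, -4]
s = -4.5 gives p = -5.375, negative; keep [-5, -4.5]
s = -4.75 gives p = -1.703125, negative; keep [-5, -4.75]
s = -4.875 gives p = 0.5137, positive; keep [-4.875, -4.75]
s = -4.8125 gives p = -0.6277, negative; keep [-4.875, -4.8125]
s = -4.84375 gives p = -0.0653, negative; keep [-4.875, -4.84375]
s = -4.859375 gives p = 0.2221, positive; keep [-4.859375, -4.84375]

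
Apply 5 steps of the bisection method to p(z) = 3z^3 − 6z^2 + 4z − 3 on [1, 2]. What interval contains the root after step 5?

m = 1.5, p(m) = -0.375 (−); new bracket [1.5, 2]
m = 1.75, p(m) = 1.703125 (+); new bracket [1.5, 1.75]
m = 1.625, p(m) = 0.529297 (+); new bracket [1.5, 1.625]
m = 1.5625, p(m) = 0.0457 (+); new bracket [1.5, 1.5625]
m = 1.53125, p(m) = -0.1723 (−); new bracket [1.53125, 1.5625]

[1.53125, 1.5625]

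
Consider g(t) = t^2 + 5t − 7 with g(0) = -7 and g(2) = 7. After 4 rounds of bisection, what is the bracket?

m = 1, g(m) = -1 (−); new bracket [1, 2]
m = 1.5, g(m) = 2.75 (+); new bracket [1, 1.5]
m = 1.25, g(m) = 0.8125 (+); new bracket [1, 1.25]
m = 1.125, g(m) = -0.1094 (−); new bracket [1.125, 1.25]

[1.125, 1.25]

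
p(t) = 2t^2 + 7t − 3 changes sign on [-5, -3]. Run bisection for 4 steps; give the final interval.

p(-4) = 1 > 0, so the root lies in [-4, -3]
p(-3.5) = -3 < 0, so the root lies in [-4, -3.5]
p(-3.75) = -1.125 < 0, so the root lies in [-4, -3.75]
p(-3.875) = -0.0938 < 0, so the root lies in [-4, -3.875]

[-4, -3.875]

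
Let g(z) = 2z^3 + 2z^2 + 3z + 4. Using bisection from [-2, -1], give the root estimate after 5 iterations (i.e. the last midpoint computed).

g(-1.5) = -2.75 < 0, so the root lies in [-1.5, -1]
g(-1.25) = -0.53125 < 0, so the root lies in [-1.25, -1]
g(-1.125) = 0.308594 > 0, so the root lies in [-1.25, -1.125]
g(-1.1875) = -0.0913 < 0, so the root lies in [-1.1875, -1.125]
g(-1.15625) = 0.1135 > 0, so the root lies in [-1.1875, -1.15625]

-1.15625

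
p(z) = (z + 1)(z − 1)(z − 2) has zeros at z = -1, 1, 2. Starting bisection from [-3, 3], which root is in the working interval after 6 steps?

m = 0, p(m) = 2 (+); new bracket [-3, 0]
m = -1.5, p(m) = -4.375 (−); new bracket [-1.5, 0]
m = -0.75, p(m) = 1.203125 (+); new bracket [-1.5, -0.75]
m = -1.125, p(m) = -0.8301 (−); new bracket [-1.125, -0.75]
m = -0.9375, p(m) = 0.3557 (+); new bracket [-1.125, -0.9375]
m = -1.03125, p(m) = -0.1924 (−); new bracket [-1.03125, -0.9375]

-1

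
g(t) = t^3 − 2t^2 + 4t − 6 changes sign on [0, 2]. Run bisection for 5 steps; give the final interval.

g(1) = -3 < 0, so the root lies in [1, 2]
g(1.5) = -1.125 < 0, so the root lies in [1.5, 2]
g(1.75) = 0.234375 > 0, so the root lies in [1.5, 1.75]
g(1.625) = -0.4902 < 0, so the root lies in [1.625, 1.75]
g(1.6875) = -0.1399 < 0, so the root lies in [1.6875, 1.75]

[1.6875, 1.75]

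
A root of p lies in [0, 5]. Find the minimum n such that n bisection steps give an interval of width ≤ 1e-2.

Width after n steps is 5/2^n. Need 2^n ≥ 5/1e-2 = 500.
2^8 = 256 < 500 ≤ 2^9 = 512, so n = 9.

9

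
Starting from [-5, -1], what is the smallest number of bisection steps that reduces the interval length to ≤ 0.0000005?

Width after n steps is 4/2^n. Need 2^n ≥ 4/0.0000005 = 8000000.
2^22 = 4194304 < 8000000 ≤ 2^23 = 8388608, so n = 23.

23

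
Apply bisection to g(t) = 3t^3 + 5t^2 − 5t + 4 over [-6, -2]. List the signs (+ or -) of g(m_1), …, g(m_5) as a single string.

m = -4, g(m) = -88 (−); new bracket [-4, -2]
m = -3, g(m) = -17 (−); new bracket [-3, -2]
m = -2.5, g(m) = 0.875 (+); new bracket [-3, -2.5]
m = -2.75, g(m) = -6.8281 (−); new bracket [-2.75, -2.5]
m = -2.625, g(m) = -2.6855 (−); new bracket [-2.625, -2.5]

--+--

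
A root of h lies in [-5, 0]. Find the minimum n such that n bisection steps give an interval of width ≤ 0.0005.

Width after n steps is 5/2^n. Need 2^n ≥ 5/0.0005 = 10000.
2^13 = 8192 < 10000 ≤ 2^14 = 16384, so n = 14.

14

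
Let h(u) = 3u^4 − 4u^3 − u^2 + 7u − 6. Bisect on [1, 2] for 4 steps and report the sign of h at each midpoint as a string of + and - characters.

++-+

u = 1.5 gives h = 3.9375, positive; keep [1, 1.5]
u = 1.25 gives h = 0.699219, positive; keep [1, 1.25]
u = 1.125 gives h = -0.280518, negative; keep [1.125, 1.25]
u = 1.1875 gives h = 0.1697, positive; keep [1.125, 1.1875]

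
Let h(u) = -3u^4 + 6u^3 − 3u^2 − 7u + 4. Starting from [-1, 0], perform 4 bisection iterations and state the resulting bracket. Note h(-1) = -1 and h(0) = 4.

midpoint -0.5: h = 5.8125 > 0 → [-1, -0.5]
midpoint -0.75: h = 4.082031 > 0 → [-1, -0.75]
midpoint -0.875: h = 2.050049 > 0 → [-1, -0.875]
midpoint -0.9375: h = 0.6645 > 0 → [-1, -0.9375]

[-1, -0.9375]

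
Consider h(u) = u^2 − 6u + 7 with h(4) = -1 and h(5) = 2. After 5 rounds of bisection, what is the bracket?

u = 4.5 gives h = 0.25, positive; keep [4, 4.5]
u = 4.25 gives h = -0.4375, negative; keep [4.25, 4.5]
u = 4.375 gives h = -0.109375, negative; keep [4.375, 4.5]
u = 4.4375 gives h = 0.0664, positive; keep [4.375, 4.4375]
u = 4.40625 gives h = -0.0225, negative; keep [4.40625, 4.4375]

[4.40625, 4.4375]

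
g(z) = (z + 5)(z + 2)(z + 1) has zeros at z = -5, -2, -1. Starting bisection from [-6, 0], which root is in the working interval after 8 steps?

m = -3, g(m) = 4 (+); new bracket [-6, -3]
m = -4.5, g(m) = 4.375 (+); new bracket [-6, -4.5]
m = -5.25, g(m) = -3.453125 (−); new bracket [-5.25, -4.5]
m = -4.875, g(m) = 1.3926 (+); new bracket [-5.25, -4.875]
m = -5.0625, g(m) = -0.7776 (−); new bracket [-5.0625, -4.875]
m = -4.96875, g(m) = 0.3682 (+); new bracket [-5.0625, -4.96875]
m = -5.015625, g(m) = -0.1892 (−); new bracket [-5.015625, -4.96875]
m = -4.9921875, g(m) = 0.0933 (+); new bracket [-5.015625, -4.9921875]

-5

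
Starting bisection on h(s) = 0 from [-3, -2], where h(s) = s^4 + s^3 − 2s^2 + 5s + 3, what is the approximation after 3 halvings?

-2.375

h(-2.5) = 1.4375 > 0, so the root lies in [-2.5, -2]
h(-2.25) = -4.136719 < 0, so the root lies in [-2.5, -2.25]
h(-2.375) = -1.736084 < 0, so the root lies in [-2.5, -2.375]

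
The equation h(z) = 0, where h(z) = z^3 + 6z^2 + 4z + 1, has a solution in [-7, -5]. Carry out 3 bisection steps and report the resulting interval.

[-5.5, -5.25]

z = -6 gives h = -23, negative; keep [-6, -5]
z = -5.5 gives h = -5.875, negative; keep [-5.5, -5]
z = -5.25 gives h = 0.671875, positive; keep [-5.5, -5.25]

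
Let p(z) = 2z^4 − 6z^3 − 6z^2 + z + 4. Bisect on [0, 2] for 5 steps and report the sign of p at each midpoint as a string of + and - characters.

m = 1, p(m) = -5 (−); new bracket [0, 1]
m = 0.5, p(m) = 2.375 (+); new bracket [0.5, 1]
m = 0.75, p(m) = -0.523438 (−); new bracket [0.5, 0.75]
m = 0.625, p(m) = 1.1216 (+); new bracket [0.625, 0.75]
m = 0.6875, p(m) = 0.3487 (+); new bracket [0.6875, 0.75]

-+-++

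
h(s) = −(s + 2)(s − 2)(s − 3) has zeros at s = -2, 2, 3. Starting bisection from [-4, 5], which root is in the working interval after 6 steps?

midpoint 0.5: h = -9.375 < 0 → [-4, 0.5]
midpoint -1.75: h = -4.453125 < 0 → [-4, -1.75]
midpoint -2.875: h = 25.060547 > 0 → [-2.875, -1.75]
midpoint -2.3125: h = 7.1594 > 0 → [-2.3125, -1.75]
midpoint -2.03125: h = 0.6338 > 0 → [-2.03125, -1.75]
midpoint -1.890625: h = -2.0811 < 0 → [-2.03125, -1.890625]

-2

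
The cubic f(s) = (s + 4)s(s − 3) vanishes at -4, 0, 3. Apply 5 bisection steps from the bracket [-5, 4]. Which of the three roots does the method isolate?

f(-0.5) = 6.125 > 0, so the root lies in [-5, -0.5]
f(-2.75) = 19.765625 > 0, so the root lies in [-5, -2.75]
f(-3.875) = 3.330078 > 0, so the root lies in [-5, -3.875]
f(-4.4375) = -14.4392 < 0, so the root lies in [-4.4375, -3.875]
f(-4.15625) = -4.6474 < 0, so the root lies in [-4.15625, -3.875]

-4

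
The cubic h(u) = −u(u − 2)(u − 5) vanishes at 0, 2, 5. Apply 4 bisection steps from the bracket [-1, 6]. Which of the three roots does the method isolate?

5

midpoint 2.5: h = 3.125 > 0 → [2.5, 6]
midpoint 4.25: h = 7.171875 > 0 → [4.25, 6]
midpoint 5.125: h = -2.001953 < 0 → [4.25, 5.125]
midpoint 4.6875: h = 3.9368 > 0 → [4.6875, 5.125]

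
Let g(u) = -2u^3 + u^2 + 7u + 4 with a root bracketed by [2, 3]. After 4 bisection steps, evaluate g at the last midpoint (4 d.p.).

0.8022

u = 2.5 gives g = -3.5, negative; keep [2, 2.5]
u = 2.25 gives g = 2.03125, positive; keep [2.25, 2.5]
u = 2.375 gives g = -0.527344, negative; keep [2.25, 2.375]
u = 2.3125 gives g = 0.8022, positive; keep [2.3125, 2.375]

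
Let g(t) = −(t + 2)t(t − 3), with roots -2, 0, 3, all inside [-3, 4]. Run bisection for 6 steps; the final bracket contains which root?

m = 0.5, g(m) = 3.125 (+); new bracket [0.5, 4]
m = 2.25, g(m) = 7.171875 (+); new bracket [2.25, 4]
m = 3.125, g(m) = -2.001953 (−); new bracket [2.25, 3.125]
m = 2.6875, g(m) = 3.9368 (+); new bracket [2.6875, 3.125]
m = 2.90625, g(m) = 1.3368 (+); new bracket [2.90625, 3.125]
m = 3.015625, g(m) = -0.2363 (−); new bracket [2.90625, 3.015625]

3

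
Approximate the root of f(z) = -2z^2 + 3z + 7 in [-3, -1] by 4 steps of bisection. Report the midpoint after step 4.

-1.375

midpoint -2: f = -7 < 0 → [-2, -1]
midpoint -1.5: f = -2 < 0 → [-1.5, -1]
midpoint -1.25: f = 0.125 > 0 → [-1.5, -1.25]
midpoint -1.375: f = -0.9062 < 0 → [-1.375, -1.25]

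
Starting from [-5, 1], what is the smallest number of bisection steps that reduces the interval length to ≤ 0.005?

Width after n steps is 6/2^n. Need 2^n ≥ 6/0.005 = 1200.
2^10 = 1024 < 1200 ≤ 2^11 = 2048, so n = 11.

11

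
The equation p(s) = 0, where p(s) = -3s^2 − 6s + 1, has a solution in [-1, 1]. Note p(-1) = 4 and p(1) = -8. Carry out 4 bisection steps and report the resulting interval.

s = 0 gives p = 1, positive; keep [0, 1]
s = 0.5 gives p = -2.75, negative; keep [0, 0.5]
s = 0.25 gives p = -0.6875, negative; keep [0, 0.25]
s = 0.125 gives p = 0.2031, positive; keep [0.125, 0.25]

[0.125, 0.25]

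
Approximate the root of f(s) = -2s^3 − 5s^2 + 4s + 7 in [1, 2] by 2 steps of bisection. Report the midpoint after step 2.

f(1.5) = -5 < 0, so the root lies in [1, 1.5]
f(1.25) = 0.28125 > 0, so the root lies in [1.25, 1.5]

1.25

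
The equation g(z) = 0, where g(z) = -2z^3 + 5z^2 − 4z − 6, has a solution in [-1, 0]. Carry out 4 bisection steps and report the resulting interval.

[-0.75, -0.6875]

midpoint -0.5: g = -2.5 < 0 → [-1, -0.5]
midpoint -0.75: g = 0.65625 > 0 → [-0.75, -0.5]
midpoint -0.625: g = -1.058594 < 0 → [-0.75, -0.625]
midpoint -0.6875: g = -0.2368 < 0 → [-0.75, -0.6875]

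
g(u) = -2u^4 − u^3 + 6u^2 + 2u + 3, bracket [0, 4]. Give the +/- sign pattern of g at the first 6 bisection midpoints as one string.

g(2) = -9 < 0, so the root lies in [0, 2]
g(1) = 8 > 0, so the root lies in [1, 2]
g(1.5) = 6 > 0, so the root lies in [1.5, 2]
g(1.75) = 0.7578 > 0, so the root lies in [1.75, 2]
g(1.875) = -3.4673 < 0, so the root lies in [1.75, 1.875]
g(1.8125) = -1.2029 < 0, so the root lies in [1.75, 1.8125]

-+++--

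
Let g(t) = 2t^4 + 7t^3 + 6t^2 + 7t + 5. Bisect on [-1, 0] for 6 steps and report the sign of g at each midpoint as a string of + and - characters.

++-+++

g(-0.5) = 2.25 > 0, so the root lies in [-1, -0.5]
g(-0.75) = 0.804688 > 0, so the root lies in [-1, -0.75]
g(-0.875) = -0.04834 < 0, so the root lies in [-0.875, -0.75]
g(-0.8125) = 0.3904 > 0, so the root lies in [-0.875, -0.8125]
g(-0.84375) = 0.1741 > 0, so the root lies in [-0.875, -0.84375]
g(-0.859375) = 0.0637 > 0, so the root lies in [-0.875, -0.859375]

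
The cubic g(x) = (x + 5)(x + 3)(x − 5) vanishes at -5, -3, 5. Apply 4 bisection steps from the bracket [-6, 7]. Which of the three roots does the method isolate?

5

m = 0.5, g(m) = -86.625 (−); new bracket [0.5, 7]
m = 3.75, g(m) = -73.828125 (−); new bracket [3.75, 7]
m = 5.375, g(m) = 32.583984 (+); new bracket [3.75, 5.375]
m = 4.5625, g(m) = -31.6384 (−); new bracket [4.5625, 5.375]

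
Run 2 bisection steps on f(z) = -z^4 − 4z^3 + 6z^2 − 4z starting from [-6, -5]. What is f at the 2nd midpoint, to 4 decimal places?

z = -5.5 gives f = -46.0625, negative; keep [-5.5, -5]
z = -5.25 gives f = 5.496094, positive; keep [-5.5, -5.25]

5.4961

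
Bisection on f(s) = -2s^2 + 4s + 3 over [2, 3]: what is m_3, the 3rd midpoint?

midpoint 2.5: f = 0.5 > 0 → [2.5, 3]
midpoint 2.75: f = -1.125 < 0 → [2.5, 2.75]
midpoint 2.625: f = -0.28125 < 0 → [2.5, 2.625]

2.625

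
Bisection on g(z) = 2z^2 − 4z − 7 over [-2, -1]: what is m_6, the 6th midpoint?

-1.109375

g(-1.5) = 3.5 > 0, so the root lies in [-1.5, -1]
g(-1.25) = 1.125 > 0, so the root lies in [-1.25, -1]
g(-1.125) = 0.03125 > 0, so the root lies in [-1.125, -1]
g(-1.0625) = -0.4922 < 0, so the root lies in [-1.125, -1.0625]
g(-1.09375) = -0.2324 < 0, so the root lies in [-1.125, -1.09375]
g(-1.109375) = -0.1011 < 0, so the root lies in [-1.125, -1.109375]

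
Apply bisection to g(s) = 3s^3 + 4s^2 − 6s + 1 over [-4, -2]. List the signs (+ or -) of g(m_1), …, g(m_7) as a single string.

--+---+

s = -3 gives g = -26, negative; keep [-3, -2]
s = -2.5 gives g = -5.875, negative; keep [-2.5, -2]
s = -2.25 gives g = 0.578125, positive; keep [-2.5, -2.25]
s = -2.375 gives g = -2.377, negative; keep [-2.375, -2.25]
s = -2.3125 gives g = -0.8337, negative; keep [-2.3125, -2.25]
s = -2.28125 gives g = -0.1117, negative; keep [-2.28125, -2.25]
s = -2.265625 gives g = 0.2372, positive; keep [-2.28125, -2.265625]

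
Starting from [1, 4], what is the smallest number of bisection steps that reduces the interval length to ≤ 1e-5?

Width after n steps is 3/2^n. Need 2^n ≥ 3/1e-5 = 300000.
2^18 = 262144 < 300000 ≤ 2^19 = 524288, so n = 19.

19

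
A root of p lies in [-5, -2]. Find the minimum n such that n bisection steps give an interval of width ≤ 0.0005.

13

Width after n steps is 3/2^n. Need 2^n ≥ 3/0.0005 = 6000.
2^12 = 4096 < 6000 ≤ 2^13 = 8192, so n = 13.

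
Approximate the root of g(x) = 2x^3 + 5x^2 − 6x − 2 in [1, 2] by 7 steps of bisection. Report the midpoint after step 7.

g(1.5) = 7 > 0, so the root lies in [1, 1.5]
g(1.25) = 2.21875 > 0, so the root lies in [1, 1.25]
g(1.125) = 0.425781 > 0, so the root lies in [1, 1.125]
g(1.0625) = -0.3315 < 0, so the root lies in [1.0625, 1.125]
g(1.09375) = 0.0358 > 0, so the root lies in [1.0625, 1.09375]
g(1.078125) = -0.1507 < 0, so the root lies in [1.078125, 1.09375]
g(1.0859375) = -0.0581 < 0, so the root lies in [1.0859375, 1.09375]

1.0859375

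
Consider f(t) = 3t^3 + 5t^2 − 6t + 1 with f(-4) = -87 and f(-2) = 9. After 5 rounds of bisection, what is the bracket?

[-2.5625, -2.5]

m = -3, f(m) = -17 (−); new bracket [-3, -2]
m = -2.5, f(m) = 0.375 (+); new bracket [-3, -2.5]
m = -2.75, f(m) = -7.078125 (−); new bracket [-2.75, -2.5]
m = -2.625, f(m) = -3.0605 (−); new bracket [-2.625, -2.5]
m = -2.5625, f(m) = -1.2722 (−); new bracket [-2.5625, -2.5]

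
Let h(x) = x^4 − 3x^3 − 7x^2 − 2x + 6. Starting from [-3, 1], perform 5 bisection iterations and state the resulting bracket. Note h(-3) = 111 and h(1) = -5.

x = -1 gives h = 5, positive; keep [-1, 1]
x = 0 gives h = 6, positive; keep [0, 1]
x = 0.5 gives h = 2.9375, positive; keep [0.5, 1]
x = 0.75 gives h = -0.3867, negative; keep [0.5, 0.75]
x = 0.625 gives h = 1.4358, positive; keep [0.625, 0.75]

[0.625, 0.75]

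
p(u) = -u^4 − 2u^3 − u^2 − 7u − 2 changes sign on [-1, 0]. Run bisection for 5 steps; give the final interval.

[-0.3125, -0.28125]

midpoint -0.5: p = 1.4375 > 0 → [-0.5, 0]
midpoint -0.25: p = -0.285156 < 0 → [-0.5, -0.25]
midpoint -0.375: p = 0.570068 > 0 → [-0.375, -0.25]
midpoint -0.3125: p = 0.1413 > 0 → [-0.3125, -0.25]
midpoint -0.28125: p = -0.0721 < 0 → [-0.3125, -0.28125]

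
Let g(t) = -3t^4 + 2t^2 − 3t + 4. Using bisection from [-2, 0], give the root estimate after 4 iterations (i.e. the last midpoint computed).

m = -1, g(m) = 6 (+); new bracket [-2, -1]
m = -1.5, g(m) = -2.1875 (−); new bracket [-1.5, -1]
m = -1.25, g(m) = 3.550781 (+); new bracket [-1.5, -1.25]
m = -1.375, g(m) = 1.1829 (+); new bracket [-1.5, -1.375]

-1.375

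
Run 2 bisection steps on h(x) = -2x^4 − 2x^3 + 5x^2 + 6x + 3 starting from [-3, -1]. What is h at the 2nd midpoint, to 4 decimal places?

m = -2, h(m) = -5 (−); new bracket [-2, -1]
m = -1.5, h(m) = 1.875 (+); new bracket [-2, -1.5]

1.8750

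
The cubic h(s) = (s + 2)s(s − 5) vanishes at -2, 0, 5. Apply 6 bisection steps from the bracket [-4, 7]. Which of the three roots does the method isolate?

m = 1.5, h(m) = -18.375 (−); new bracket [1.5, 7]
m = 4.25, h(m) = -19.921875 (−); new bracket [4.25, 7]
m = 5.625, h(m) = 26.806641 (+); new bracket [4.25, 5.625]
m = 4.9375, h(m) = -2.1409 (−); new bracket [4.9375, 5.625]
m = 5.28125, h(m) = 10.8152 (+); new bracket [4.9375, 5.28125]
m = 5.109375, h(m) = 3.973 (+); new bracket [4.9375, 5.109375]

5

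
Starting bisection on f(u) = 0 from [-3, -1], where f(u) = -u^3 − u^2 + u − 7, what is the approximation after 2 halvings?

m = -2, f(m) = -5 (−); new bracket [-3, -2]
m = -2.5, f(m) = -0.125 (−); new bracket [-3, -2.5]

-2.5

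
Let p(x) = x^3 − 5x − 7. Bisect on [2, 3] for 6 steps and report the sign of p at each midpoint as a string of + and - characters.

midpoint 2.5: p = -3.875 < 0 → [2.5, 3]
midpoint 2.75: p = 0.046875 > 0 → [2.5, 2.75]
midpoint 2.625: p = -2.037109 < 0 → [2.625, 2.75]
midpoint 2.6875: p = -1.0266 < 0 → [2.6875, 2.75]
midpoint 2.71875: p = -0.4978 < 0 → [2.71875, 2.75]
midpoint 2.734375: p = -0.2275 < 0 → [2.734375, 2.75]

-+----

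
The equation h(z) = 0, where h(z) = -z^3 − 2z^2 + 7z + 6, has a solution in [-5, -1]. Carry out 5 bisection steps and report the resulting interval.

[-3.625, -3.5]

h(-3) = -6 < 0, so the root lies in [-5, -3]
h(-4) = 10 > 0, so the root lies in [-4, -3]
h(-3.5) = -0.125 < 0, so the root lies in [-4, -3.5]
h(-3.75) = 4.3594 > 0, so the root lies in [-3.75, -3.5]
h(-3.625) = 1.9785 > 0, so the root lies in [-3.625, -3.5]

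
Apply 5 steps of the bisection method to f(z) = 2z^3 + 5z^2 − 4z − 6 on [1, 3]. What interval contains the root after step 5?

[1.1875, 1.25]

z = 2 gives f = 22, positive; keep [1, 2]
z = 1.5 gives f = 6, positive; keep [1, 1.5]
z = 1.25 gives f = 0.71875, positive; keep [1, 1.25]
z = 1.125 gives f = -1.3242, negative; keep [1.125, 1.25]
z = 1.1875 gives f = -0.3501, negative; keep [1.1875, 1.25]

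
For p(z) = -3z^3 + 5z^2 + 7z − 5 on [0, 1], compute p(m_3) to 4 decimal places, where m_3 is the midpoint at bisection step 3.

0.5957

p(0.5) = -0.625 < 0, so the root lies in [0.5, 1]
p(0.75) = 1.796875 > 0, so the root lies in [0.5, 0.75]
p(0.625) = 0.595703 > 0, so the root lies in [0.5, 0.625]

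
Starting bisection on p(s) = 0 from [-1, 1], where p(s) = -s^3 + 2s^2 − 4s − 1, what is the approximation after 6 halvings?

-0.21875

s = 0 gives p = -1, negative; keep [-1, 0]
s = -0.5 gives p = 1.625, positive; keep [-0.5, 0]
s = -0.25 gives p = 0.140625, positive; keep [-0.25, 0]
s = -0.125 gives p = -0.4668, negative; keep [-0.25, -0.125]
s = -0.1875 gives p = -0.1731, negative; keep [-0.25, -0.1875]
s = -0.21875 gives p = -0.0188, negative; keep [-0.25, -0.21875]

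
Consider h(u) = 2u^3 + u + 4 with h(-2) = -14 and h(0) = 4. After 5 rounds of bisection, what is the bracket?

[-1.1875, -1.125]

midpoint -1: h = 1 > 0 → [-2, -1]
midpoint -1.5: h = -4.25 < 0 → [-1.5, -1]
midpoint -1.25: h = -1.15625 < 0 → [-1.25, -1]
midpoint -1.125: h = 0.0273 > 0 → [-1.25, -1.125]
midpoint -1.1875: h = -0.5366 < 0 → [-1.1875, -1.125]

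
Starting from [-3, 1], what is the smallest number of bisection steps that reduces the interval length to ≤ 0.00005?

17

Width after n steps is 4/2^n. Need 2^n ≥ 4/0.00005 = 80000.
2^16 = 65536 < 80000 ≤ 2^17 = 131072, so n = 17.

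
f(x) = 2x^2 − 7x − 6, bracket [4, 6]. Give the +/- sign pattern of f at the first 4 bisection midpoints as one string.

midpoint 5: f = 9 > 0 → [4, 5]
midpoint 4.5: f = 3 > 0 → [4, 4.5]
midpoint 4.25: f = 0.375 > 0 → [4, 4.25]
midpoint 4.125: f = -0.8438 < 0 → [4.125, 4.25]

+++-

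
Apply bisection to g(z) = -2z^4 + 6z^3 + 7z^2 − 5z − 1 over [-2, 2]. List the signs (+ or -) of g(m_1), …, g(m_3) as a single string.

-+-

m = 0, g(m) = -1 (−); new bracket [0, 2]
m = 1, g(m) = 5 (+); new bracket [0, 1]
m = 0.5, g(m) = -1.125 (−); new bracket [0.5, 1]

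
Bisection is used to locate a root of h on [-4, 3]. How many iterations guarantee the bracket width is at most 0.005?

Width after n steps is 7/2^n. Need 2^n ≥ 7/0.005 = 1400.
2^10 = 1024 < 1400 ≤ 2^11 = 2048, so n = 11.

11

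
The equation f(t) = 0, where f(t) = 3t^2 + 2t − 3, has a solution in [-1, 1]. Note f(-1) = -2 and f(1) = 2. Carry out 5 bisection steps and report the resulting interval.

[0.6875, 0.75]

f(0) = -3 < 0, so the root lies in [0, 1]
f(0.5) = -1.25 < 0, so the root lies in [0.5, 1]
f(0.75) = 0.1875 > 0, so the root lies in [0.5, 0.75]
f(0.625) = -0.5781 < 0, so the root lies in [0.625, 0.75]
f(0.6875) = -0.207 < 0, so the root lies in [0.6875, 0.75]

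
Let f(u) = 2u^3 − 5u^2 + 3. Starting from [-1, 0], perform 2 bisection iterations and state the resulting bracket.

[-0.75, -0.5]

u = -0.5 gives f = 1.5, positive; keep [-1, -0.5]
u = -0.75 gives f = -0.65625, negative; keep [-0.75, -0.5]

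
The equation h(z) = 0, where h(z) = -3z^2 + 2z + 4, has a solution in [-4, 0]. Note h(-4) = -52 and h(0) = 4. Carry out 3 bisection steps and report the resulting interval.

midpoint -2: h = -12 < 0 → [-2, 0]
midpoint -1: h = -1 < 0 → [-1, 0]
midpoint -0.5: h = 2.25 > 0 → [-1, -0.5]

[-1, -0.5]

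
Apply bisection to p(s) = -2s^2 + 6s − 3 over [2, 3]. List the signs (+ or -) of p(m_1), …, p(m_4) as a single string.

-+-+

p(2.5) = -0.5 < 0, so the root lies in [2, 2.5]
p(2.25) = 0.375 > 0, so the root lies in [2.25, 2.5]
p(2.375) = -0.03125 < 0, so the root lies in [2.25, 2.375]
p(2.3125) = 0.1797 > 0, so the root lies in [2.3125, 2.375]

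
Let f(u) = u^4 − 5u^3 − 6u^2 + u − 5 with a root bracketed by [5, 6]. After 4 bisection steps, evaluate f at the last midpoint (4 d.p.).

-14.3484

m = 5.5, f(m) = -97.8125 (−); new bracket [5.5, 6]
m = 5.75, f(m) = -55.042969 (−); new bracket [5.75, 6]
m = 5.875, f(m) = -28.786865 (−); new bracket [5.875, 6]
m = 5.9375, f(m) = -14.3484 (−); new bracket [5.9375, 6]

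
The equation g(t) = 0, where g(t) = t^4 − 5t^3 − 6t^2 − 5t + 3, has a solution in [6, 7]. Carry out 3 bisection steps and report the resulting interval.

[6, 6.125]

t = 6.5 gives g = 128.9375, positive; keep [6, 6.5]
t = 6.25 gives g = 42.550781, positive; keep [6, 6.25]
t = 6.125 gives g = 5.787354, positive; keep [6, 6.125]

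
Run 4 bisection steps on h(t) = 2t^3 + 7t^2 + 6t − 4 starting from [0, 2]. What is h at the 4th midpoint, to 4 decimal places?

t = 1 gives h = 11, positive; keep [0, 1]
t = 0.5 gives h = 1, positive; keep [0, 0.5]
t = 0.25 gives h = -2.03125, negative; keep [0.25, 0.5]
t = 0.375 gives h = -0.6602, negative; keep [0.375, 0.5]

-0.6602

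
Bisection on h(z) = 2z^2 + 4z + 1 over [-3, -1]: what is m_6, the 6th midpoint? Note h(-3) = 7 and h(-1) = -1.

m = -2, h(m) = 1 (+); new bracket [-2, -1]
m = -1.5, h(m) = -0.5 (−); new bracket [-2, -1.5]
m = -1.75, h(m) = 0.125 (+); new bracket [-1.75, -1.5]
m = -1.625, h(m) = -0.2188 (−); new bracket [-1.75, -1.625]
m = -1.6875, h(m) = -0.0547 (−); new bracket [-1.75, -1.6875]
m = -1.71875, h(m) = 0.0332 (+); new bracket [-1.71875, -1.6875]

-1.71875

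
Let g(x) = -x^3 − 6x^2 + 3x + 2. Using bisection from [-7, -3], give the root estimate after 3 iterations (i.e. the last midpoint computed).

m = -5, g(m) = -38 (−); new bracket [-7, -5]
m = -6, g(m) = -16 (−); new bracket [-7, -6]
m = -6.5, g(m) = 3.625 (+); new bracket [-6.5, -6]

-6.5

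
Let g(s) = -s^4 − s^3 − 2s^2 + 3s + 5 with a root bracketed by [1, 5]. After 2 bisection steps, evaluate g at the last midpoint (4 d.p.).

s = 3 gives g = -112, negative; keep [1, 3]
s = 2 gives g = -21, negative; keep [1, 2]

-21.0000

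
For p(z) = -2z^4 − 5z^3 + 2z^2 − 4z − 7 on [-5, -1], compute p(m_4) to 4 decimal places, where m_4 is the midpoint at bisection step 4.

8.7266

z = -3 gives p = -4, negative; keep [-3, -1]
z = -2 gives p = 17, positive; keep [-3, -2]
z = -2.5 gives p = 15.5, positive; keep [-3, -2.5]
z = -2.75 gives p = 8.7266, positive; keep [-3, -2.75]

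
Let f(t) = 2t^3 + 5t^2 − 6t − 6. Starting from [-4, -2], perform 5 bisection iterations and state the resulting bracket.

[-3.1875, -3.125]

m = -3, f(m) = 3 (+); new bracket [-4, -3]
m = -3.5, f(m) = -9.5 (−); new bracket [-3.5, -3]
m = -3.25, f(m) = -2.34375 (−); new bracket [-3.25, -3]
m = -3.125, f(m) = 0.543 (+); new bracket [-3.25, -3.125]
m = -3.1875, f(m) = -0.8452 (−); new bracket [-3.1875, -3.125]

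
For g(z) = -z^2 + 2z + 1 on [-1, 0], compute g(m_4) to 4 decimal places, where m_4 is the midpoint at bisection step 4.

-0.0664

g(-0.5) = -0.25 < 0, so the root lies in [-0.5, 0]
g(-0.25) = 0.4375 > 0, so the root lies in [-0.5, -0.25]
g(-0.375) = 0.109375 > 0, so the root lies in [-0.5, -0.375]
g(-0.4375) = -0.0664 < 0, so the root lies in [-0.4375, -0.375]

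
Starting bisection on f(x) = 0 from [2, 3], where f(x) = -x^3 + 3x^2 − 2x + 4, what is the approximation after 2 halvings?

2.75

midpoint 2.5: f = 2.125 > 0 → [2.5, 3]
midpoint 2.75: f = 0.390625 > 0 → [2.75, 3]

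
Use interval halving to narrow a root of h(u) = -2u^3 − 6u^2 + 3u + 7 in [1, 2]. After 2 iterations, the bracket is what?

[1, 1.25]

m = 1.5, h(m) = -8.75 (−); new bracket [1, 1.5]
m = 1.25, h(m) = -2.53125 (−); new bracket [1, 1.25]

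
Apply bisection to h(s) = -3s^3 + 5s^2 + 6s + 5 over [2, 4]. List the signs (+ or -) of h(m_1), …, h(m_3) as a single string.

midpoint 3: h = -13 < 0 → [2, 3]
midpoint 2.5: h = 4.375 > 0 → [2.5, 3]
midpoint 2.75: h = -3.078125 < 0 → [2.5, 2.75]

-+-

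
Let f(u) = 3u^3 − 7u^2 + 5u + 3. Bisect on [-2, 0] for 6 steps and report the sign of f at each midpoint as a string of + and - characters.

m = -1, f(m) = -12 (−); new bracket [-1, 0]
m = -0.5, f(m) = -1.625 (−); new bracket [-0.5, 0]
m = -0.25, f(m) = 1.265625 (+); new bracket [-0.5, -0.25]
m = -0.375, f(m) = -0.0176 (−); new bracket [-0.375, -0.25]
m = -0.3125, f(m) = 0.6624 (+); new bracket [-0.375, -0.3125]
m = -0.34375, f(m) = 0.3322 (+); new bracket [-0.375, -0.34375]

--+-++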